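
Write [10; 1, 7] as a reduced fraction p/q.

87/8

Fold from the inside: start with 7/1.
  1 + 1/7 = 8/7
  10 + 7/8 = 87/8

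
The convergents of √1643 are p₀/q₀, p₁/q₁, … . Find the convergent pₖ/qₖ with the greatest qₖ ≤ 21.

√1643 = [40; 1, 1, 6, 1, 6, 1, 1, 80, …] (period length 8).
Convergents:
  p_0/q_0 = 40/1
  p_1/q_1 = 41/1
  p_2/q_2 = 81/2
  p_3/q_3 = 527/13
  p_4/q_4 = 608/15
  p_5/q_5 = 4175/103
q_4 = 15 ≤ 21 < 103 = q_5, so the answer is 608/15.

608/15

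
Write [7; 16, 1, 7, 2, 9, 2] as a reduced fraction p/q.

40400/5723

Using pₖ = aₖpₖ₋₁ + pₖ₋₂ and qₖ = aₖqₖ₋₁ + qₖ₋₂:
  k=0: a=7, p=7, q=1
  k=1: a=16, p=113, q=16
  k=2: a=1, p=120, q=17
  k=3: a=7, p=953, q=135
  k=4: a=2, p=2026, q=287
  k=5: a=9, p=19187, q=2718
  k=6: a=2, p=40400, q=5723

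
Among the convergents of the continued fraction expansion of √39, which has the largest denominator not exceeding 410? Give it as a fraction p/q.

√39 = [6; 4, 12, …] (period length 2).
Convergents:
  p_0/q_0 = 6/1
  p_1/q_1 = 25/4
  p_2/q_2 = 306/49
  p_3/q_3 = 1249/200
  p_4/q_4 = 15294/2449
q_3 = 200 ≤ 410 < 2449 = q_4, so the answer is 1249/200.

1249/200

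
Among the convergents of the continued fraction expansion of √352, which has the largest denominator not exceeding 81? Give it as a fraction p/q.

√352 = [18; 1, 3, 5, 9, 5, 3, 1, 36, …] (period length 8).
Convergents:
  p_0/q_0 = 18/1
  p_1/q_1 = 19/1
  p_2/q_2 = 75/4
  p_3/q_3 = 394/21
  p_4/q_4 = 3621/193
q_3 = 21 ≤ 81 < 193 = q_4, so the answer is 394/21.

394/21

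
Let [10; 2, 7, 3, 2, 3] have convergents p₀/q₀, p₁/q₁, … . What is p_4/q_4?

Using pₖ = aₖpₖ₋₁ + pₖ₋₂, qₖ = aₖqₖ₋₁ + qₖ₋₂ (with p₋₁=1, p₋₂=0, q₋₁=0, q₋₂=1):
  k=0: a=10, p=10, q=1
  k=1: a=2, p=21, q=2
  k=2: a=7, p=157, q=15
  k=3: a=3, p=492, q=47
  k=4: a=2, p=1141, q=109

1141/109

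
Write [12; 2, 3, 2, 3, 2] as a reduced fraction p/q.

Fold from the inside: start with 2/1.
  3 + 1/2 = 7/2
  2 + 2/7 = 16/7
  3 + 7/16 = 55/16
  2 + 16/55 = 126/55
  12 + 55/126 = 1567/126

1567/126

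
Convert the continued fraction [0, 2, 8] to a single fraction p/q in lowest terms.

Using pₖ = aₖpₖ₋₁ + pₖ₋₂ and qₖ = aₖqₖ₋₁ + qₖ₋₂:
  k=0: a=0, p=0, q=1
  k=1: a=2, p=1, q=2
  k=2: a=8, p=8, q=17

8/17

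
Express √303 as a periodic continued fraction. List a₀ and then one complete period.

[17; 2, 2, 5, 2, 2, 34]

a₀ = ⌊√303⌋ = 17.
With m₀=0, d₀=1 and mₖ₊₁ = dₖaₖ − mₖ, dₖ₊₁ = (n − mₖ₊₁²)/dₖ, aₖ₊₁ = ⌊(a₀+mₖ₊₁)/dₖ₊₁⌋:
  k=1: m=17, d=14, a=2
  k=2: m=11, d=13, a=2
  k=3: m=15, d=6, a=5
  k=4: m=15, d=13, a=2
  k=5: m=11, d=14, a=2
  k=6: m=17, d=1, a=34
d=1 and a=2a₀=34 at k=6, so the next step gives (m, d) = (17, 14) again — its k=1 value — and the period has length 6.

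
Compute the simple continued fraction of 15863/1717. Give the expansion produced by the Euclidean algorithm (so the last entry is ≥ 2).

[9; 4, 5, 3, 12, 2]

15863 = 9*1717 + 410
1717 = 4*410 + 77
410 = 5*77 + 25
77 = 3*25 + 2
25 = 12*2 + 1
2 = 2*1 + 0  (stop)
So 15863/1717 = [9; 4, 5, 3, 12, 2].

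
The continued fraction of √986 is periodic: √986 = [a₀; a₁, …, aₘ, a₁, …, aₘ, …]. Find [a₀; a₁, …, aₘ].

[31; 2, 2, 62]

a₀ = ⌊√986⌋ = 31.
With m₀=0, d₀=1 and mₖ₊₁ = dₖaₖ − mₖ, dₖ₊₁ = (n − mₖ₊₁²)/dₖ, aₖ₊₁ = ⌊(a₀+mₖ₊₁)/dₖ₊₁⌋:
  k=1: m=31, d=25, a=2
  k=2: m=19, d=25, a=2
  k=3: m=31, d=1, a=62
d=1 and a=2a₀=62 at k=3, so the next step gives (m, d) = (31, 25) again — its k=1 value — and the period has length 3.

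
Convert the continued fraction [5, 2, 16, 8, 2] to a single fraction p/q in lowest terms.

3099/565

Using pₖ = aₖpₖ₋₁ + pₖ₋₂ and qₖ = aₖqₖ₋₁ + qₖ₋₂:
  k=0: a=5, p=5, q=1
  k=1: a=2, p=11, q=2
  k=2: a=16, p=181, q=33
  k=3: a=8, p=1459, q=266
  k=4: a=2, p=3099, q=565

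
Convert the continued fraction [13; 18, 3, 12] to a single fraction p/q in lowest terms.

Using pₖ = aₖpₖ₋₁ + pₖ₋₂ and qₖ = aₖqₖ₋₁ + qₖ₋₂:
  k=0: a=13, p=13, q=1
  k=1: a=18, p=235, q=18
  k=2: a=3, p=718, q=55
  k=3: a=12, p=8851, q=678

8851/678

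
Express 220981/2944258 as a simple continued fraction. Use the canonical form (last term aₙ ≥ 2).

220981 = 0·2944258 + 220981
2944258 = 13·220981 + 71505
220981 = 3·71505 + 6466
71505 = 11·6466 + 379
6466 = 17·379 + 23
379 = 16·23 + 11
23 = 2·11 + 1
11 = 11·1 + 0  (stop)
So 220981/2944258 = [0; 13, 3, 11, 17, 16, 2, 11].

[0; 13, 3, 11, 17, 16, 2, 11]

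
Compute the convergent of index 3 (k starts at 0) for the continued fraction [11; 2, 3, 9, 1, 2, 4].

Using pₖ = aₖpₖ₋₁ + pₖ₋₂, qₖ = aₖqₖ₋₁ + qₖ₋₂ (with p₋₁=1, p₋₂=0, q₋₁=0, q₋₂=1):
  k=0: a=11, p=11, q=1
  k=1: a=2, p=23, q=2
  k=2: a=3, p=80, q=7
  k=3: a=9, p=743, q=65

743/65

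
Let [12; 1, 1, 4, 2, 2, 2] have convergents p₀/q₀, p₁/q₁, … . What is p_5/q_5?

615/49

Using pₖ = aₖpₖ₋₁ + pₖ₋₂, qₖ = aₖqₖ₋₁ + qₖ₋₂ (with p₋₁=1, p₋₂=0, q₋₁=0, q₋₂=1):
  k=0: a=12, p=12, q=1
  k=1: a=1, p=13, q=1
  k=2: a=1, p=25, q=2
  k=3: a=4, p=113, q=9
  k=4: a=2, p=251, q=20
  k=5: a=2, p=615, q=49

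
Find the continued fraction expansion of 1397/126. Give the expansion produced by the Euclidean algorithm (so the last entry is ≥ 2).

[11; 11, 2, 5]

1397 = 11·126 + 11
126 = 11·11 + 5
11 = 2·5 + 1
5 = 5·1 + 0  (stop)
So 1397/126 = [11; 11, 2, 5].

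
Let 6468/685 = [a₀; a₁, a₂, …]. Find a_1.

6468 = 9·685 + 303   →  a_0 = 9
685 = 2·303 + 79   →  a_1 = 2

2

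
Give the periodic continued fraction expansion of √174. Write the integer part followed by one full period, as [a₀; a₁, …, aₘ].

[13; 5, 4, 5, 26]

a₀ = ⌊√174⌋ = 13.
With m₀=0, d₀=1 and mₖ₊₁ = dₖaₖ − mₖ, dₖ₊₁ = (n − mₖ₊₁²)/dₖ, aₖ₊₁ = ⌊(a₀+mₖ₊₁)/dₖ₊₁⌋:
  k=1: m=13, d=5, a=5
  k=2: m=12, d=6, a=4
  k=3: m=12, d=5, a=5
  k=4: m=13, d=1, a=26
d=1 and a=2a₀=26 at k=4, so the next step gives (m, d) = (13, 5) again — its k=1 value — and the period has length 4.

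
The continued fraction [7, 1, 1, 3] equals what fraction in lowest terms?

Using pₖ = aₖpₖ₋₁ + pₖ₋₂ and qₖ = aₖqₖ₋₁ + qₖ₋₂:
  k=0: a=7, p=7, q=1
  k=1: a=1, p=8, q=1
  k=2: a=1, p=15, q=2
  k=3: a=3, p=53, q=7

53/7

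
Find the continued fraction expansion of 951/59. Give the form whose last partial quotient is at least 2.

951 = 16·59 + 7
59 = 8·7 + 3
7 = 2·3 + 1
3 = 3·1 + 0  (stop)
So 951/59 = [16; 8, 2, 3].

[16; 8, 2, 3]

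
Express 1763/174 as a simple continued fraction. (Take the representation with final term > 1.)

[10; 7, 1, 1, 3, 3]

1763 = 10×174 + 23
174 = 7×23 + 13
23 = 1×13 + 10
13 = 1×10 + 3
10 = 3×3 + 1
3 = 3×1 + 0  (stop)
So 1763/174 = [10; 7, 1, 1, 3, 3].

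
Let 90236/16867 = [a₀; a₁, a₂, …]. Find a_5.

90236 = 5·16867 + 5901   →  a_0 = 5
16867 = 2·5901 + 5065   →  a_1 = 2
5901 = 1·5065 + 836   →  a_2 = 1
5065 = 6·836 + 49   →  a_3 = 6
836 = 17·49 + 3   →  a_4 = 17
49 = 16·3 + 1   →  a_5 = 16

16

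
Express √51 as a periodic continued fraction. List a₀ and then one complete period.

[7; 7, 14]

a₀ = ⌊√51⌋ = 7.
With m₀=0, d₀=1 and mₖ₊₁ = dₖaₖ − mₖ, dₖ₊₁ = (n − mₖ₊₁²)/dₖ, aₖ₊₁ = ⌊(a₀+mₖ₊₁)/dₖ₊₁⌋:
  k=1: m=7, d=2, a=7
  k=2: m=7, d=1, a=14
d=1 and a=2a₀=14 at k=2, so the next step gives (m, d) = (7, 2) again — its k=1 value — and the period has length 2.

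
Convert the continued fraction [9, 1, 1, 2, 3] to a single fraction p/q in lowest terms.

163/17

Fold from the inside: start with 3/1.
  2 + 1/3 = 7/3
  1 + 3/7 = 10/7
  1 + 7/10 = 17/10
  9 + 10/17 = 163/17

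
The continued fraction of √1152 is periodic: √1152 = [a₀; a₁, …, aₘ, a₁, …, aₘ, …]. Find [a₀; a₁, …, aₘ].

a₀ = ⌊√1152⌋ = 33.
With m₀=0, d₀=1 and mₖ₊₁ = dₖaₖ − mₖ, dₖ₊₁ = (n − mₖ₊₁²)/dₖ, aₖ₊₁ = ⌊(a₀+mₖ₊₁)/dₖ₊₁⌋:
  k=1: m=33, d=63, a=1
  k=2: m=30, d=4, a=15
  k=3: m=30, d=63, a=1
  k=4: m=33, d=1, a=66
d=1 and a=2a₀=66 at k=4, so the next step gives (m, d) = (33, 63) again — its k=1 value — and the period has length 4.

[33; 1, 15, 1, 66]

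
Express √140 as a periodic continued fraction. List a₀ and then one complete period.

a₀ = ⌊√140⌋ = 11.
With m₀=0, d₀=1 and mₖ₊₁ = dₖaₖ − mₖ, dₖ₊₁ = (n − mₖ₊₁²)/dₖ, aₖ₊₁ = ⌊(a₀+mₖ₊₁)/dₖ₊₁⌋:
  k=1: m=11, d=19, a=1
  k=2: m=8, d=4, a=4
  k=3: m=8, d=19, a=1
  k=4: m=11, d=1, a=22
d=1 and a=2a₀=22 at k=4, so the next step gives (m, d) = (11, 19) again — its k=1 value — and the period has length 4.

[11; 1, 4, 1, 22]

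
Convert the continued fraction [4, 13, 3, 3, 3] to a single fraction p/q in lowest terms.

Fold from the inside: start with 3/1.
  3 + 1/3 = 10/3
  3 + 3/10 = 33/10
  13 + 10/33 = 439/33
  4 + 33/439 = 1789/439

1789/439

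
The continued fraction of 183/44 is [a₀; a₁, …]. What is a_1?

183 = 4·44 + 7   →  a_0 = 4
44 = 6·7 + 2   →  a_1 = 6

6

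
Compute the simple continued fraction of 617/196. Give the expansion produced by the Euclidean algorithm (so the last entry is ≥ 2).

[3; 6, 1, 3, 7]

617 = 3*196 + 29
196 = 6*29 + 22
29 = 1*22 + 7
22 = 3*7 + 1
7 = 7*1 + 0  (stop)
So 617/196 = [3; 6, 1, 3, 7].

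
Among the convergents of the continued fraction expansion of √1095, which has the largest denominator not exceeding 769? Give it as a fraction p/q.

24057/727

√1095 = [33; 11, 66, …] (period length 2).
Convergents:
  p_0/q_0 = 33/1
  p_1/q_1 = 364/11
  p_2/q_2 = 24057/727
  p_3/q_3 = 264991/8008
q_2 = 727 ≤ 769 < 8008 = q_3, so the answer is 24057/727.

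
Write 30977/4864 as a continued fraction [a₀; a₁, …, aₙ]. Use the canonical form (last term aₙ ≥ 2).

30977 = 6*4864 + 1793
4864 = 2*1793 + 1278
1793 = 1*1278 + 515
1278 = 2*515 + 248
515 = 2*248 + 19
248 = 13*19 + 1
19 = 19*1 + 0  (stop)
So 30977/4864 = [6; 2, 1, 2, 2, 13, 19].

[6; 2, 1, 2, 2, 13, 19]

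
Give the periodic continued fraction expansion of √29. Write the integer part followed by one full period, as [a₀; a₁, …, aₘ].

[5; 2, 1, 1, 2, 10]

a₀ = ⌊√29⌋ = 5.
With m₀=0, d₀=1 and mₖ₊₁ = dₖaₖ − mₖ, dₖ₊₁ = (n − mₖ₊₁²)/dₖ, aₖ₊₁ = ⌊(a₀+mₖ₊₁)/dₖ₊₁⌋:
  k=1: m=5, d=4, a=2
  k=2: m=3, d=5, a=1
  k=3: m=2, d=5, a=1
  k=4: m=3, d=4, a=2
  k=5: m=5, d=1, a=10
d=1 and a=2a₀=10 at k=5, so the next step gives (m, d) = (5, 4) again — its k=1 value — and the period has length 5.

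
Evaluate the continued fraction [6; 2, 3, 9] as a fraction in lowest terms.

418/65

Using pₖ = aₖpₖ₋₁ + pₖ₋₂ and qₖ = aₖqₖ₋₁ + qₖ₋₂:
  k=0: a=6, p=6, q=1
  k=1: a=2, p=13, q=2
  k=2: a=3, p=45, q=7
  k=3: a=9, p=418, q=65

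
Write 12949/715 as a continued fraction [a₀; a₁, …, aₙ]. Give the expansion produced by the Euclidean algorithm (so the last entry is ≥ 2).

12949 = 18*715 + 79
715 = 9*79 + 4
79 = 19*4 + 3
4 = 1*3 + 1
3 = 3*1 + 0  (stop)
So 12949/715 = [18; 9, 19, 1, 3].

[18; 9, 19, 1, 3]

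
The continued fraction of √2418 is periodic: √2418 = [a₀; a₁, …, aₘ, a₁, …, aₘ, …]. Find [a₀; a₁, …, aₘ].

[49; 5, 1, 3, 2, 3, 1, 5, 98]

a₀ = ⌊√2418⌋ = 49.
With m₀=0, d₀=1 and mₖ₊₁ = dₖaₖ − mₖ, dₖ₊₁ = (n − mₖ₊₁²)/dₖ, aₖ₊₁ = ⌊(a₀+mₖ₊₁)/dₖ₊₁⌋:
  k=1: m=49, d=17, a=5
  k=2: m=36, d=66, a=1
  k=3: m=30, d=23, a=3
  k=4: m=39, d=39, a=2
  k=5: m=39, d=23, a=3
  k=6: m=30, d=66, a=1
  k=7: m=36, d=17, a=5
  k=8: m=49, d=1, a=98
d=1 and a=2a₀=98 at k=8, so the next step gives (m, d) = (49, 17) again — its k=1 value — and the period has length 8.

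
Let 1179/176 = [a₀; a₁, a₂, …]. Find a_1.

1

1179 = 6·176 + 123   →  a_0 = 6
176 = 1·123 + 53   →  a_1 = 1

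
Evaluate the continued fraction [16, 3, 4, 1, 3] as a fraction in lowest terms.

995/61

Using pₖ = aₖpₖ₋₁ + pₖ₋₂ and qₖ = aₖqₖ₋₁ + qₖ₋₂:
  k=0: a=16, p=16, q=1
  k=1: a=3, p=49, q=3
  k=2: a=4, p=212, q=13
  k=3: a=1, p=261, q=16
  k=4: a=3, p=995, q=61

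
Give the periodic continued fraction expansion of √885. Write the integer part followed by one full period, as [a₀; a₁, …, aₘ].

[29; 1, 2, 1, 58]

a₀ = ⌊√885⌋ = 29.
With m₀=0, d₀=1 and mₖ₊₁ = dₖaₖ − mₖ, dₖ₊₁ = (n − mₖ₊₁²)/dₖ, aₖ₊₁ = ⌊(a₀+mₖ₊₁)/dₖ₊₁⌋:
  k=1: m=29, d=44, a=1
  k=2: m=15, d=15, a=2
  k=3: m=15, d=44, a=1
  k=4: m=29, d=1, a=58
d=1 and a=2a₀=58 at k=4, so the next step gives (m, d) = (29, 44) again — its k=1 value — and the period has length 4.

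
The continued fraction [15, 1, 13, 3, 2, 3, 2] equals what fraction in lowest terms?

12521/786

Fold from the inside: start with 2/1.
  3 + 1/2 = 7/2
  2 + 2/7 = 16/7
  3 + 7/16 = 55/16
  13 + 16/55 = 731/55
  1 + 55/731 = 786/731
  15 + 731/786 = 12521/786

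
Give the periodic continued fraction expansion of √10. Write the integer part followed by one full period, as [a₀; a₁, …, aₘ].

a₀ = ⌊√10⌋ = 3.

[3; 6]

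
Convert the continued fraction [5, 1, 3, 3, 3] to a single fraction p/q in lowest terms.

Using pₖ = aₖpₖ₋₁ + pₖ₋₂ and qₖ = aₖqₖ₋₁ + qₖ₋₂:
  k=0: a=5, p=5, q=1
  k=1: a=1, p=6, q=1
  k=2: a=3, p=23, q=4
  k=3: a=3, p=75, q=13
  k=4: a=3, p=248, q=43

248/43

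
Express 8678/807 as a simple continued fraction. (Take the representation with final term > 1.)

8678 = 10*807 + 608
807 = 1*608 + 199
608 = 3*199 + 11
199 = 18*11 + 1
11 = 11*1 + 0  (stop)
So 8678/807 = [10; 1, 3, 18, 11].

[10; 1, 3, 18, 11]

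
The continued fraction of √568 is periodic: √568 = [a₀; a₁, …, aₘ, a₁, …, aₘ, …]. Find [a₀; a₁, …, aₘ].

a₀ = ⌊√568⌋ = 23.
With m₀=0, d₀=1 and mₖ₊₁ = dₖaₖ − mₖ, dₖ₊₁ = (n − mₖ₊₁²)/dₖ, aₖ₊₁ = ⌊(a₀+mₖ₊₁)/dₖ₊₁⌋:
  k=1: m=23, d=39, a=1
  k=2: m=16, d=8, a=4
  k=3: m=16, d=39, a=1
  k=4: m=23, d=1, a=46
d=1 and a=2a₀=46 at k=4, so the next step gives (m, d) = (23, 39) again — its k=1 value — and the period has length 4.

[23; 1, 4, 1, 46]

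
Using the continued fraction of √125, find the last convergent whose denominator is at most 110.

√125 = [11; 5, 1, 1, 5, 22, …] (period length 5).
Convergents:
  p_0/q_0 = 11/1
  p_1/q_1 = 56/5
  p_2/q_2 = 67/6
  p_3/q_3 = 123/11
  p_4/q_4 = 682/61
  p_5/q_5 = 15127/1353
q_4 = 61 ≤ 110 < 1353 = q_5, so the answer is 682/61.

682/61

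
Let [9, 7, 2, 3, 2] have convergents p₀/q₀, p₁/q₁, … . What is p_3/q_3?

475/52

Using pₖ = aₖpₖ₋₁ + pₖ₋₂, qₖ = aₖqₖ₋₁ + qₖ₋₂ (with p₋₁=1, p₋₂=0, q₋₁=0, q₋₂=1):
  k=0: a=9, p=9, q=1
  k=1: a=7, p=64, q=7
  k=2: a=2, p=137, q=15
  k=3: a=3, p=475, q=52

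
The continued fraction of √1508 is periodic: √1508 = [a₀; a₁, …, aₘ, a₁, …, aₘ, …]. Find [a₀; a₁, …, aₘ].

[38; 1, 4, 1, 76]

a₀ = ⌊√1508⌋ = 38.
With m₀=0, d₀=1 and mₖ₊₁ = dₖaₖ − mₖ, dₖ₊₁ = (n − mₖ₊₁²)/dₖ, aₖ₊₁ = ⌊(a₀+mₖ₊₁)/dₖ₊₁⌋:
  k=1: m=38, d=64, a=1
  k=2: m=26, d=13, a=4
  k=3: m=26, d=64, a=1
  k=4: m=38, d=1, a=76
d=1 and a=2a₀=76 at k=4, so the next step gives (m, d) = (38, 64) again — its k=1 value — and the period has length 4.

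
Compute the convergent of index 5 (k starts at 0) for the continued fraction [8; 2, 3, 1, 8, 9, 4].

Using pₖ = aₖpₖ₋₁ + pₖ₋₂, qₖ = aₖqₖ₋₁ + qₖ₋₂ (with p₋₁=1, p₋₂=0, q₋₁=0, q₋₂=1):
  k=0: a=8, p=8, q=1
  k=1: a=2, p=17, q=2
  k=2: a=3, p=59, q=7
  k=3: a=1, p=76, q=9
  k=4: a=8, p=667, q=79
  k=5: a=9, p=6079, q=720

6079/720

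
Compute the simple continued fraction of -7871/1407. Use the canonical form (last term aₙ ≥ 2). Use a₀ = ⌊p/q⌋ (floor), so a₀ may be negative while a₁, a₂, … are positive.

-7871 = -6*1407 + 571
1407 = 2*571 + 265
571 = 2*265 + 41
265 = 6*41 + 19
41 = 2*19 + 3
19 = 6*3 + 1
3 = 3*1 + 0  (stop)
So -7871/1407 = [-6; 2, 2, 6, 2, 6, 3].

[-6; 2, 2, 6, 2, 6, 3]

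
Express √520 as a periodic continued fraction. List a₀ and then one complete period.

[22; 1, 4, 11, 4, 1, 44]

a₀ = ⌊√520⌋ = 22.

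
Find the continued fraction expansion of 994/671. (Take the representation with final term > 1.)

994 = 1·671 + 323
671 = 2·323 + 25
323 = 12·25 + 23
25 = 1·23 + 2
23 = 11·2 + 1
2 = 2·1 + 0  (stop)
So 994/671 = [1; 2, 12, 1, 11, 2].

[1; 2, 12, 1, 11, 2]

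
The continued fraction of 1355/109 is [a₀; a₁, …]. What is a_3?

7

1355 = 12·109 + 47   →  a_0 = 12
109 = 2·47 + 15   →  a_1 = 2
47 = 3·15 + 2   →  a_2 = 3
15 = 7·2 + 1   →  a_3 = 7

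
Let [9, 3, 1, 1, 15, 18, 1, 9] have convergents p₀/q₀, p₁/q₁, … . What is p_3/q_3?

65/7

Using pₖ = aₖpₖ₋₁ + pₖ₋₂, qₖ = aₖqₖ₋₁ + qₖ₋₂ (with p₋₁=1, p₋₂=0, q₋₁=0, q₋₂=1):
  k=0: a=9, p=9, q=1
  k=1: a=3, p=28, q=3
  k=2: a=1, p=37, q=4
  k=3: a=1, p=65, q=7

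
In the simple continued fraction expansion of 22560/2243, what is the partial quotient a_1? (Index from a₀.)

17

22560 = 10·2243 + 130   →  a_0 = 10
2243 = 17·130 + 33   →  a_1 = 17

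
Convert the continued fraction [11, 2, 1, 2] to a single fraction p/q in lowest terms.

Fold from the inside: start with 2/1.
  1 + 1/2 = 3/2
  2 + 2/3 = 8/3
  11 + 3/8 = 91/8

91/8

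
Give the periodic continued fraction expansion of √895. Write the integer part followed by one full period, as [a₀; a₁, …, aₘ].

a₀ = ⌊√895⌋ = 29.
With m₀=0, d₀=1 and mₖ₊₁ = dₖaₖ − mₖ, dₖ₊₁ = (n − mₖ₊₁²)/dₖ, aₖ₊₁ = ⌊(a₀+mₖ₊₁)/dₖ₊₁⌋:
  k=1: m=29, d=54, a=1
  k=2: m=25, d=5, a=10
  k=3: m=25, d=54, a=1
  k=4: m=29, d=1, a=58
d=1 and a=2a₀=58 at k=4, so the next step gives (m, d) = (29, 54) again — its k=1 value — and the period has length 4.

[29; 1, 10, 1, 58]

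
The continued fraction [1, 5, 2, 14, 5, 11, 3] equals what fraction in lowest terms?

32966/27881

Using pₖ = aₖpₖ₋₁ + pₖ₋₂ and qₖ = aₖqₖ₋₁ + qₖ₋₂:
  k=0: a=1, p=1, q=1
  k=1: a=5, p=6, q=5
  k=2: a=2, p=13, q=11
  k=3: a=14, p=188, q=159
  k=4: a=5, p=953, q=806
  k=5: a=11, p=10671, q=9025
  k=6: a=3, p=32966, q=27881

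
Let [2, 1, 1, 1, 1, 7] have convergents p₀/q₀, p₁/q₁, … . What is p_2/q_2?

5/2

Using pₖ = aₖpₖ₋₁ + pₖ₋₂, qₖ = aₖqₖ₋₁ + qₖ₋₂ (with p₋₁=1, p₋₂=0, q₋₁=0, q₋₂=1):
  k=0: a=2, p=2, q=1
  k=1: a=1, p=3, q=1
  k=2: a=1, p=5, q=2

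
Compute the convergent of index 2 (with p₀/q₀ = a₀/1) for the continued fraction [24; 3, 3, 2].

243/10

Using pₖ = aₖpₖ₋₁ + pₖ₋₂, qₖ = aₖqₖ₋₁ + qₖ₋₂ (with p₋₁=1, p₋₂=0, q₋₁=0, q₋₂=1):
  k=0: a=24, p=24, q=1
  k=1: a=3, p=73, q=3
  k=2: a=3, p=243, q=10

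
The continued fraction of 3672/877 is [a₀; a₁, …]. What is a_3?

1

3672 = 4·877 + 164   →  a_0 = 4
877 = 5·164 + 57   →  a_1 = 5
164 = 2·57 + 50   →  a_2 = 2
57 = 1·50 + 7   →  a_3 = 1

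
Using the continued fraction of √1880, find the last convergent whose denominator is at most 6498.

146033/3368

√1880 = [43; 2, 1, 3, 1, 2, 86, …] (period length 6).
Convergents:
  p_0/q_0 = 43/1
  p_1/q_1 = 87/2
  p_2/q_2 = 130/3
  p_3/q_3 = 477/11
  p_4/q_4 = 607/14
  p_5/q_5 = 1691/39
  p_6/q_6 = 146033/3368
  p_7/q_7 = 293757/6775
q_6 = 3368 ≤ 6498 < 6775 = q_7, so the answer is 146033/3368.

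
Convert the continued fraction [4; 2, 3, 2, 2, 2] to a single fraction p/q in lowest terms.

417/94

Using pₖ = aₖpₖ₋₁ + pₖ₋₂ and qₖ = aₖqₖ₋₁ + qₖ₋₂:
  k=0: a=4, p=4, q=1
  k=1: a=2, p=9, q=2
  k=2: a=3, p=31, q=7
  k=3: a=2, p=71, q=16
  k=4: a=2, p=173, q=39
  k=5: a=2, p=417, q=94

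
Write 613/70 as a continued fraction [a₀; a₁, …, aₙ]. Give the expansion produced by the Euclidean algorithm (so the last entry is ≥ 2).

[8; 1, 3, 8, 2]

613 = 8×70 + 53
70 = 1×53 + 17
53 = 3×17 + 2
17 = 8×2 + 1
2 = 2×1 + 0  (stop)
So 613/70 = [8; 1, 3, 8, 2].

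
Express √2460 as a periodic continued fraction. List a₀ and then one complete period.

a₀ = ⌊√2460⌋ = 49.

[49; 1, 1, 2, 24, 2, 1, 1, 98]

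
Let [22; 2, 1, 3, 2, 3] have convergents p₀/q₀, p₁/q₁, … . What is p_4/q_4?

559/25

Using pₖ = aₖpₖ₋₁ + pₖ₋₂, qₖ = aₖqₖ₋₁ + qₖ₋₂ (with p₋₁=1, p₋₂=0, q₋₁=0, q₋₂=1):
  k=0: a=22, p=22, q=1
  k=1: a=2, p=45, q=2
  k=2: a=1, p=67, q=3
  k=3: a=3, p=246, q=11
  k=4: a=2, p=559, q=25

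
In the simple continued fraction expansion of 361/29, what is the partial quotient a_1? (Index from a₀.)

361 = 12·29 + 13   →  a_0 = 12
29 = 2·13 + 3   →  a_1 = 2

2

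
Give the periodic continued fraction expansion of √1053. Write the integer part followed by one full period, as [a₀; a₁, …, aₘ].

[32; 2, 4, 2, 64]

a₀ = ⌊√1053⌋ = 32.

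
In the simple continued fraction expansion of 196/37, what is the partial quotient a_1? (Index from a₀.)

196 = 5·37 + 11   →  a_0 = 5
37 = 3·11 + 4   →  a_1 = 3

3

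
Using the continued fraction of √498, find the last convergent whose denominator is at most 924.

√498 = [22; 3, 6, 22, 6, 3, 44, …] (period length 6).
Convergents:
  p_0/q_0 = 22/1
  p_1/q_1 = 67/3
  p_2/q_2 = 424/19
  p_3/q_3 = 9395/421
  p_4/q_4 = 56794/2545
q_3 = 421 ≤ 924 < 2545 = q_4, so the answer is 9395/421.

9395/421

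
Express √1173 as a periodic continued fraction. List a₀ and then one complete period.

[34; 4, 68]

a₀ = ⌊√1173⌋ = 34.
With m₀=0, d₀=1 and mₖ₊₁ = dₖaₖ − mₖ, dₖ₊₁ = (n − mₖ₊₁²)/dₖ, aₖ₊₁ = ⌊(a₀+mₖ₊₁)/dₖ₊₁⌋:
  k=1: m=34, d=17, a=4
  k=2: m=34, d=1, a=68
d=1 and a=2a₀=68 at k=2, so the next step gives (m, d) = (34, 17) again — its k=1 value — and the period has length 2.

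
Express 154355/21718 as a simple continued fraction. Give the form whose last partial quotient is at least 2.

[7; 9, 3, 13, 19, 3]

154355 = 7·21718 + 2329
21718 = 9·2329 + 757
2329 = 3·757 + 58
757 = 13·58 + 3
58 = 19·3 + 1
3 = 3·1 + 0  (stop)
So 154355/21718 = [7; 9, 3, 13, 19, 3].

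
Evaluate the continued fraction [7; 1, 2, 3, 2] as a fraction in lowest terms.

Using pₖ = aₖpₖ₋₁ + pₖ₋₂ and qₖ = aₖqₖ₋₁ + qₖ₋₂:
  k=0: a=7, p=7, q=1
  k=1: a=1, p=8, q=1
  k=2: a=2, p=23, q=3
  k=3: a=3, p=77, q=10
  k=4: a=2, p=177, q=23

177/23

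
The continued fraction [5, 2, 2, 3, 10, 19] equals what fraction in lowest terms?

Fold from the inside: start with 19/1.
  10 + 1/19 = 191/19
  3 + 19/191 = 592/191
  2 + 191/592 = 1375/592
  2 + 592/1375 = 3342/1375
  5 + 1375/3342 = 18085/3342

18085/3342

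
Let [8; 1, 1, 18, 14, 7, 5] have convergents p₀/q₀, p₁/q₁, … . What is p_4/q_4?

4427/520

Using pₖ = aₖpₖ₋₁ + pₖ₋₂, qₖ = aₖqₖ₋₁ + qₖ₋₂ (with p₋₁=1, p₋₂=0, q₋₁=0, q₋₂=1):
  k=0: a=8, p=8, q=1
  k=1: a=1, p=9, q=1
  k=2: a=1, p=17, q=2
  k=3: a=18, p=315, q=37
  k=4: a=14, p=4427, q=520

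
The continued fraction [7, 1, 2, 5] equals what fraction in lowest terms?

123/16

Using pₖ = aₖpₖ₋₁ + pₖ₋₂ and qₖ = aₖqₖ₋₁ + qₖ₋₂:
  k=0: a=7, p=7, q=1
  k=1: a=1, p=8, q=1
  k=2: a=2, p=23, q=3
  k=3: a=5, p=123, q=16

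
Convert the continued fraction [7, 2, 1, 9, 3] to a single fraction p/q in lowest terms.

Fold from the inside: start with 3/1.
  9 + 1/3 = 28/3
  1 + 3/28 = 31/28
  2 + 28/31 = 90/31
  7 + 31/90 = 661/90

661/90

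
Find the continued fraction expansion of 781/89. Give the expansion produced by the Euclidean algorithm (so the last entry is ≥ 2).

[8; 1, 3, 2, 4, 2]

781 = 8*89 + 69
89 = 1*69 + 20
69 = 3*20 + 9
20 = 2*9 + 2
9 = 4*2 + 1
2 = 2*1 + 0  (stop)
So 781/89 = [8; 1, 3, 2, 4, 2].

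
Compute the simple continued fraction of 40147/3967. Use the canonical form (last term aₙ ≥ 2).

40147 = 10*3967 + 477
3967 = 8*477 + 151
477 = 3*151 + 24
151 = 6*24 + 7
24 = 3*7 + 3
7 = 2*3 + 1
3 = 3*1 + 0  (stop)
So 40147/3967 = [10; 8, 3, 6, 3, 2, 3].

[10; 8, 3, 6, 3, 2, 3]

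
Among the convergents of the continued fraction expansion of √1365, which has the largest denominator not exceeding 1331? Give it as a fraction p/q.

25271/684

√1365 = [36; 1, 17, 2, 17, 1, 72, …] (period length 6).
Convergents:
  p_0/q_0 = 36/1
  p_1/q_1 = 37/1
  p_2/q_2 = 665/18
  p_3/q_3 = 1367/37
  p_4/q_4 = 23904/647
  p_5/q_5 = 25271/684
  p_6/q_6 = 1843416/49895
q_5 = 684 ≤ 1331 < 49895 = q_6, so the answer is 25271/684.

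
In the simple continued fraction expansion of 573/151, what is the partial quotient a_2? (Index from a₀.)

573 = 3·151 + 120   →  a_0 = 3
151 = 1·120 + 31   →  a_1 = 1
120 = 3·31 + 27   →  a_2 = 3

3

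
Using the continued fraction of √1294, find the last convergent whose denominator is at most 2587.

√1294 = [35; 1, 34, 1, 70, …] (period length 4).
Convergents:
  p_0/q_0 = 35/1
  p_1/q_1 = 36/1
  p_2/q_2 = 1259/35
  p_3/q_3 = 1295/36
  p_4/q_4 = 91909/2555
  p_5/q_5 = 93204/2591
q_4 = 2555 ≤ 2587 < 2591 = q_5, so the answer is 91909/2555.

91909/2555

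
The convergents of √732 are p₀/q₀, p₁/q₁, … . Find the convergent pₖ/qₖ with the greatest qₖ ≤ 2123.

26325/973

√732 = [27; 18, 54, …] (period length 2).
Convergents:
  p_0/q_0 = 27/1
  p_1/q_1 = 487/18
  p_2/q_2 = 26325/973
  p_3/q_3 = 474337/17532
q_2 = 973 ≤ 2123 < 17532 = q_3, so the answer is 26325/973.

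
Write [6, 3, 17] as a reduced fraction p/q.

329/52

Using pₖ = aₖpₖ₋₁ + pₖ₋₂ and qₖ = aₖqₖ₋₁ + qₖ₋₂:
  k=0: a=6, p=6, q=1
  k=1: a=3, p=19, q=3
  k=2: a=17, p=329, q=52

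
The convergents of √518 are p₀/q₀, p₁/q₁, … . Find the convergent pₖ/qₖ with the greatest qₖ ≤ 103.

√518 = [22; 1, 3, 6, 3, 1, 44, …] (period length 6).
Convergents:
  p_0/q_0 = 22/1
  p_1/q_1 = 23/1
  p_2/q_2 = 91/4
  p_3/q_3 = 569/25
  p_4/q_4 = 1798/79
  p_5/q_5 = 2367/104
q_4 = 79 ≤ 103 < 104 = q_5, so the answer is 1798/79.

1798/79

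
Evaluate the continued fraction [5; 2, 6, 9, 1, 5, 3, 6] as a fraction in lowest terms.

85171/15593

Fold from the inside: start with 6/1.
  3 + 1/6 = 19/6
  5 + 6/19 = 101/19
  1 + 19/101 = 120/101
  9 + 101/120 = 1181/120
  6 + 120/1181 = 7206/1181
  2 + 1181/7206 = 15593/7206
  5 + 7206/15593 = 85171/15593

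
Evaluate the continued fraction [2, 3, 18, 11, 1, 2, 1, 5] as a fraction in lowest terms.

Using pₖ = aₖpₖ₋₁ + pₖ₋₂ and qₖ = aₖqₖ₋₁ + qₖ₋₂:
  k=0: a=2, p=2, q=1
  k=1: a=3, p=7, q=3
  k=2: a=18, p=128, q=55
  k=3: a=11, p=1415, q=608
  k=4: a=1, p=1543, q=663
  k=5: a=2, p=4501, q=1934
  k=6: a=1, p=6044, q=2597
  k=7: a=5, p=34721, q=14919

34721/14919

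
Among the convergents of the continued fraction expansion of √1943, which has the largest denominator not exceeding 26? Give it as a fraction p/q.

√1943 = [44; 12, 1, 1, 2, 1, 1, 12, 88, …] (period length 8).
Convergents:
  p_0/q_0 = 44/1
  p_1/q_1 = 529/12
  p_2/q_2 = 573/13
  p_3/q_3 = 1102/25
  p_4/q_4 = 2777/63
q_3 = 25 ≤ 26 < 63 = q_4, so the answer is 1102/25.

1102/25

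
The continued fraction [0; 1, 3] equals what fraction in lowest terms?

Using pₖ = aₖpₖ₋₁ + pₖ₋₂ and qₖ = aₖqₖ₋₁ + qₖ₋₂:
  k=0: a=0, p=0, q=1
  k=1: a=1, p=1, q=1
  k=2: a=3, p=3, q=4

3/4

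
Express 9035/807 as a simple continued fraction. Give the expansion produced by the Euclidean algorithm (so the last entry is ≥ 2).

[11; 5, 9, 3, 2, 2]

9035 = 11·807 + 158
807 = 5·158 + 17
158 = 9·17 + 5
17 = 3·5 + 2
5 = 2·2 + 1
2 = 2·1 + 0  (stop)
So 9035/807 = [11; 5, 9, 3, 2, 2].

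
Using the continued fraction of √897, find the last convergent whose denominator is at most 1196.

35311/1179

√897 = [29; 1, 18, 1, 58, …] (period length 4).
Convergents:
  p_0/q_0 = 29/1
  p_1/q_1 = 30/1
  p_2/q_2 = 569/19
  p_3/q_3 = 599/20
  p_4/q_4 = 35311/1179
  p_5/q_5 = 35910/1199
q_4 = 1179 ≤ 1196 < 1199 = q_5, so the answer is 35311/1179.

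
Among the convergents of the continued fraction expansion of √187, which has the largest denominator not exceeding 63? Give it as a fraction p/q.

√187 = [13; 1, 2, 13, 2, 1, 26, …] (period length 6).
Convergents:
  p_0/q_0 = 13/1
  p_1/q_1 = 14/1
  p_2/q_2 = 41/3
  p_3/q_3 = 547/40
  p_4/q_4 = 1135/83
q_3 = 40 ≤ 63 < 83 = q_4, so the answer is 547/40.

547/40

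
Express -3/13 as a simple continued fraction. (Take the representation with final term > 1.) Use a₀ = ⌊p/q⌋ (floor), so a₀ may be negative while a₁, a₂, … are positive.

[-1; 1, 3, 3]

-3 = -1·13 + 10
13 = 1·10 + 3
10 = 3·3 + 1
3 = 3·1 + 0  (stop)
So -3/13 = [-1; 1, 3, 3].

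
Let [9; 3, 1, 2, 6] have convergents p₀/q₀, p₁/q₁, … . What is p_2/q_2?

37/4

Using pₖ = aₖpₖ₋₁ + pₖ₋₂, qₖ = aₖqₖ₋₁ + qₖ₋₂ (with p₋₁=1, p₋₂=0, q₋₁=0, q₋₂=1):
  k=0: a=9, p=9, q=1
  k=1: a=3, p=28, q=3
  k=2: a=1, p=37, q=4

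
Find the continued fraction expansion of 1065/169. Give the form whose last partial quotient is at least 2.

[6; 3, 3, 5, 3]

1065 = 6*169 + 51
169 = 3*51 + 16
51 = 3*16 + 3
16 = 5*3 + 1
3 = 3*1 + 0  (stop)
So 1065/169 = [6; 3, 3, 5, 3].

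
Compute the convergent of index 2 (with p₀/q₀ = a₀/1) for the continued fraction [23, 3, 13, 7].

Using pₖ = aₖpₖ₋₁ + pₖ₋₂, qₖ = aₖqₖ₋₁ + qₖ₋₂ (with p₋₁=1, p₋₂=0, q₋₁=0, q₋₂=1):
  k=0: a=23, p=23, q=1
  k=1: a=3, p=70, q=3
  k=2: a=13, p=933, q=40

933/40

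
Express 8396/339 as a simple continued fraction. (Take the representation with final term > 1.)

[24; 1, 3, 3, 2, 3, 3]

8396 = 24×339 + 260
339 = 1×260 + 79
260 = 3×79 + 23
79 = 3×23 + 10
23 = 2×10 + 3
10 = 3×3 + 1
3 = 3×1 + 0  (stop)
So 8396/339 = [24; 1, 3, 3, 2, 3, 3].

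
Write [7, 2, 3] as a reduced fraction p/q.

Using pₖ = aₖpₖ₋₁ + pₖ₋₂ and qₖ = aₖqₖ₋₁ + qₖ₋₂:
  k=0: a=7, p=7, q=1
  k=1: a=2, p=15, q=2
  k=2: a=3, p=52, q=7

52/7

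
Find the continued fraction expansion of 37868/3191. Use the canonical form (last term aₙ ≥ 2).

[11; 1, 6, 1, 1, 9, 7, 3]

37868 = 11×3191 + 2767
3191 = 1×2767 + 424
2767 = 6×424 + 223
424 = 1×223 + 201
223 = 1×201 + 22
201 = 9×22 + 3
22 = 7×3 + 1
3 = 3×1 + 0  (stop)
So 37868/3191 = [11; 1, 6, 1, 1, 9, 7, 3].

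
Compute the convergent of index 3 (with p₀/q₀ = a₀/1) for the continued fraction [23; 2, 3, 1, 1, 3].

Using pₖ = aₖpₖ₋₁ + pₖ₋₂, qₖ = aₖqₖ₋₁ + qₖ₋₂ (with p₋₁=1, p₋₂=0, q₋₁=0, q₋₂=1):
  k=0: a=23, p=23, q=1
  k=1: a=2, p=47, q=2
  k=2: a=3, p=164, q=7
  k=3: a=1, p=211, q=9

211/9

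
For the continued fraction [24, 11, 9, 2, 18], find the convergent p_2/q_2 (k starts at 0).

Using pₖ = aₖpₖ₋₁ + pₖ₋₂, qₖ = aₖqₖ₋₁ + qₖ₋₂ (with p₋₁=1, p₋₂=0, q₋₁=0, q₋₂=1):
  k=0: a=24, p=24, q=1
  k=1: a=11, p=265, q=11
  k=2: a=9, p=2409, q=100

2409/100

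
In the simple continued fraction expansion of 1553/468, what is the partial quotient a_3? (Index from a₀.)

10

1553 = 3·468 + 149   →  a_0 = 3
468 = 3·149 + 21   →  a_1 = 3
149 = 7·21 + 2   →  a_2 = 7
21 = 10·2 + 1   →  a_3 = 10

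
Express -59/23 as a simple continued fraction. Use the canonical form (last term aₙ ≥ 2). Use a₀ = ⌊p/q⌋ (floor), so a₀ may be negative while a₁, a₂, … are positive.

-59 = -3×23 + 10
23 = 2×10 + 3
10 = 3×3 + 1
3 = 3×1 + 0  (stop)
So -59/23 = [-3; 2, 3, 3].

[-3; 2, 3, 3]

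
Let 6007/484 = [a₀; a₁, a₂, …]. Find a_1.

2

6007 = 12·484 + 199   →  a_0 = 12
484 = 2·199 + 86   →  a_1 = 2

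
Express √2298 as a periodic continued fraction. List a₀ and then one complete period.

a₀ = ⌊√2298⌋ = 47.
With m₀=0, d₀=1 and mₖ₊₁ = dₖaₖ − mₖ, dₖ₊₁ = (n − mₖ₊₁²)/dₖ, aₖ₊₁ = ⌊(a₀+mₖ₊₁)/dₖ₊₁⌋:
  k=1: m=47, d=89, a=1
  k=2: m=42, d=6, a=14
  k=3: m=42, d=89, a=1
  k=4: m=47, d=1, a=94
d=1 and a=2a₀=94 at k=4, so the next step gives (m, d) = (47, 89) again — its k=1 value — and the period has length 4.

[47; 1, 14, 1, 94]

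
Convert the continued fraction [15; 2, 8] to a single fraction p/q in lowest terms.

263/17

Fold from the inside: start with 8/1.
  2 + 1/8 = 17/8
  15 + 8/17 = 263/17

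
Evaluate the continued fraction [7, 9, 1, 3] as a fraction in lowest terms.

277/39

Using pₖ = aₖpₖ₋₁ + pₖ₋₂ and qₖ = aₖqₖ₋₁ + qₖ₋₂:
  k=0: a=7, p=7, q=1
  k=1: a=9, p=64, q=9
  k=2: a=1, p=71, q=10
  k=3: a=3, p=277, q=39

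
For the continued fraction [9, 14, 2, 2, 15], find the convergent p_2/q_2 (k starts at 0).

Using pₖ = aₖpₖ₋₁ + pₖ₋₂, qₖ = aₖqₖ₋₁ + qₖ₋₂ (with p₋₁=1, p₋₂=0, q₋₁=0, q₋₂=1):
  k=0: a=9, p=9, q=1
  k=1: a=14, p=127, q=14
  k=2: a=2, p=263, q=29

263/29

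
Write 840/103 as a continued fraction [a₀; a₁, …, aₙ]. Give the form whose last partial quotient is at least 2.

[8; 6, 2, 3, 2]

840 = 8×103 + 16
103 = 6×16 + 7
16 = 2×7 + 2
7 = 3×2 + 1
2 = 2×1 + 0  (stop)
So 840/103 = [8; 6, 2, 3, 2].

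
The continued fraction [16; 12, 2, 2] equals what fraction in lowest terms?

997/62

Using pₖ = aₖpₖ₋₁ + pₖ₋₂ and qₖ = aₖqₖ₋₁ + qₖ₋₂:
  k=0: a=16, p=16, q=1
  k=1: a=12, p=193, q=12
  k=2: a=2, p=402, q=25
  k=3: a=2, p=997, q=62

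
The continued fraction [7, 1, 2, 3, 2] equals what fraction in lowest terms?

177/23

Using pₖ = aₖpₖ₋₁ + pₖ₋₂ and qₖ = aₖqₖ₋₁ + qₖ₋₂:
  k=0: a=7, p=7, q=1
  k=1: a=1, p=8, q=1
  k=2: a=2, p=23, q=3
  k=3: a=3, p=77, q=10
  k=4: a=2, p=177, q=23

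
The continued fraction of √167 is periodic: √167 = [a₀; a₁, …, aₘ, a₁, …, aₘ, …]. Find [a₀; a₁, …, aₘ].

[12; 1, 11, 1, 24]

a₀ = ⌊√167⌋ = 12.
With m₀=0, d₀=1 and mₖ₊₁ = dₖaₖ − mₖ, dₖ₊₁ = (n − mₖ₊₁²)/dₖ, aₖ₊₁ = ⌊(a₀+mₖ₊₁)/dₖ₊₁⌋:
  k=1: m=12, d=23, a=1
  k=2: m=11, d=2, a=11
  k=3: m=11, d=23, a=1
  k=4: m=12, d=1, a=24
d=1 and a=2a₀=24 at k=4, so the next step gives (m, d) = (12, 23) again — its k=1 value — and the period has length 4.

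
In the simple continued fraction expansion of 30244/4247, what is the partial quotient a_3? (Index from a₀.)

30244 = 7·4247 + 515   →  a_0 = 7
4247 = 8·515 + 127   →  a_1 = 8
515 = 4·127 + 7   →  a_2 = 4
127 = 18·7 + 1   →  a_3 = 18

18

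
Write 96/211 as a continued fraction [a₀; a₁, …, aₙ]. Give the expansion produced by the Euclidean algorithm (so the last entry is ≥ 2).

[0; 2, 5, 19]

96 = 0·211 + 96
211 = 2·96 + 19
96 = 5·19 + 1
19 = 19·1 + 0  (stop)
So 96/211 = [0; 2, 5, 19].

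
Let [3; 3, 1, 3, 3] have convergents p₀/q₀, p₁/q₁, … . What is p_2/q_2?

13/4

Using pₖ = aₖpₖ₋₁ + pₖ₋₂, qₖ = aₖqₖ₋₁ + qₖ₋₂ (with p₋₁=1, p₋₂=0, q₋₁=0, q₋₂=1):
  k=0: a=3, p=3, q=1
  k=1: a=3, p=10, q=3
  k=2: a=1, p=13, q=4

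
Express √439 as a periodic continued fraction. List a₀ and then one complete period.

a₀ = ⌊√439⌋ = 20.
With m₀=0, d₀=1 and mₖ₊₁ = dₖaₖ − mₖ, dₖ₊₁ = (n − mₖ₊₁²)/dₖ, aₖ₊₁ = ⌊(a₀+mₖ₊₁)/dₖ₊₁⌋:
  k=1: m=20, d=39, a=1
  k=2: m=19, d=2, a=19
  k=3: m=19, d=39, a=1
  k=4: m=20, d=1, a=40
d=1 and a=2a₀=40 at k=4, so the next step gives (m, d) = (20, 39) again — its k=1 value — and the period has length 4.

[20; 1, 19, 1, 40]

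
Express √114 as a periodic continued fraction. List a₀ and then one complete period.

a₀ = ⌊√114⌋ = 10.
With m₀=0, d₀=1 and mₖ₊₁ = dₖaₖ − mₖ, dₖ₊₁ = (n − mₖ₊₁²)/dₖ, aₖ₊₁ = ⌊(a₀+mₖ₊₁)/dₖ₊₁⌋:
  k=1: m=10, d=14, a=1
  k=2: m=4, d=7, a=2
  k=3: m=10, d=2, a=10
  k=4: m=10, d=7, a=2
  k=5: m=4, d=14, a=1
  k=6: m=10, d=1, a=20
d=1 and a=2a₀=20 at k=6, so the next step gives (m, d) = (10, 14) again — its k=1 value — and the period has length 6.

[10; 1, 2, 10, 2, 1, 20]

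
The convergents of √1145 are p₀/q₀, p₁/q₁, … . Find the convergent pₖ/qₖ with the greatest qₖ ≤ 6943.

√1145 = [33; 1, 5, 5, 1, 66, …] (period length 5).
Convergents:
  p_0/q_0 = 33/1
  p_1/q_1 = 34/1
  p_2/q_2 = 203/6
  p_3/q_3 = 1049/31
  p_4/q_4 = 1252/37
  p_5/q_5 = 83681/2473
  p_6/q_6 = 84933/2510
  p_7/q_7 = 508346/15023
q_6 = 2510 ≤ 6943 < 15023 = q_7, so the answer is 84933/2510.

84933/2510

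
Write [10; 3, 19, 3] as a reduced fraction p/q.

1828/177

Using pₖ = aₖpₖ₋₁ + pₖ₋₂ and qₖ = aₖqₖ₋₁ + qₖ₋₂:
  k=0: a=10, p=10, q=1
  k=1: a=3, p=31, q=3
  k=2: a=19, p=599, q=58
  k=3: a=3, p=1828, q=177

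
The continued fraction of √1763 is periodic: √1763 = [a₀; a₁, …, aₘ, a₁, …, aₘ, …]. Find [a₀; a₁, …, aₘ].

[41; 1, 82]

a₀ = ⌊√1763⌋ = 41.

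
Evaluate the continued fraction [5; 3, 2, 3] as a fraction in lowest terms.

Fold from the inside: start with 3/1.
  2 + 1/3 = 7/3
  3 + 3/7 = 24/7
  5 + 7/24 = 127/24

127/24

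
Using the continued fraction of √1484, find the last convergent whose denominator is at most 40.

886/23

√1484 = [38; 1, 1, 10, 1, 1, 76, …] (period length 6).
Convergents:
  p_0/q_0 = 38/1
  p_1/q_1 = 39/1
  p_2/q_2 = 77/2
  p_3/q_3 = 809/21
  p_4/q_4 = 886/23
  p_5/q_5 = 1695/44
q_4 = 23 ≤ 40 < 44 = q_5, so the answer is 886/23.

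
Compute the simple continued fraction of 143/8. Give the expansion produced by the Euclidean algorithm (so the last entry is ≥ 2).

143 = 17*8 + 7
8 = 1*7 + 1
7 = 7*1 + 0  (stop)
So 143/8 = [17; 1, 7].

[17; 1, 7]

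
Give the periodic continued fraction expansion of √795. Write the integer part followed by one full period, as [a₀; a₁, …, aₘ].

[28; 5, 9, 5, 56]

a₀ = ⌊√795⌋ = 28.
With m₀=0, d₀=1 and mₖ₊₁ = dₖaₖ − mₖ, dₖ₊₁ = (n − mₖ₊₁²)/dₖ, aₖ₊₁ = ⌊(a₀+mₖ₊₁)/dₖ₊₁⌋:
  k=1: m=28, d=11, a=5
  k=2: m=27, d=6, a=9
  k=3: m=27, d=11, a=5
  k=4: m=28, d=1, a=56
d=1 and a=2a₀=56 at k=4, so the next step gives (m, d) = (28, 11) again — its k=1 value — and the period has length 4.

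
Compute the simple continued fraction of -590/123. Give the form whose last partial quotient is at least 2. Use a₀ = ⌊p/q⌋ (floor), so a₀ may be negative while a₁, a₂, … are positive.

-590 = -5·123 + 25
123 = 4·25 + 23
25 = 1·23 + 2
23 = 11·2 + 1
2 = 2·1 + 0  (stop)
So -590/123 = [-5; 4, 1, 11, 2].

[-5; 4, 1, 11, 2]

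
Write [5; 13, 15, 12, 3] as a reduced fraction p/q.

Fold from the inside: start with 3/1.
  12 + 1/3 = 37/3
  15 + 3/37 = 558/37
  13 + 37/558 = 7291/558
  5 + 558/7291 = 37013/7291

37013/7291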